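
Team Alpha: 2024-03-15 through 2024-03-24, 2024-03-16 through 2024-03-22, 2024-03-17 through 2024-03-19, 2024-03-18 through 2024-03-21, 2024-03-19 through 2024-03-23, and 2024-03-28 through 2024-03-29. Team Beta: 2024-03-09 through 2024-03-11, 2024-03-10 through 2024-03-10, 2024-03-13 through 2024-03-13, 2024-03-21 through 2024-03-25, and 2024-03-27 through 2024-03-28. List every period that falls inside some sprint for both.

First set merges to 2024-03-15 through 2024-03-24, 2024-03-28 through 2024-03-29.
Second set merges to 2024-03-09 through 2024-03-11, 2024-03-13 through 2024-03-13, 2024-03-21 through 2024-03-25, 2024-03-27 through 2024-03-28.
2024-03-15 through 2024-03-24 ∩ B → 2024-03-21 through 2024-03-24.
2024-03-28 through 2024-03-29 ∩ B → 2024-03-28 through 2024-03-28.

2024-03-21 through 2024-03-24, 2024-03-28 through 2024-03-28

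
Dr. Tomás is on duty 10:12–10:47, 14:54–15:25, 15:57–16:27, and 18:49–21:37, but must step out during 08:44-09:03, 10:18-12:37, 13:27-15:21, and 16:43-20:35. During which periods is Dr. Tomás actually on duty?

10:12–10:47 minus B → 10:12–10:18.
14:54–15:25 minus B → 15:21–15:25.
15:57–16:27: no B overlap → unchanged.
18:49–21:37 minus B → 20:35–21:37.

10:12–10:18, 15:21–15:25, 15:57–16:27, 20:35–21:37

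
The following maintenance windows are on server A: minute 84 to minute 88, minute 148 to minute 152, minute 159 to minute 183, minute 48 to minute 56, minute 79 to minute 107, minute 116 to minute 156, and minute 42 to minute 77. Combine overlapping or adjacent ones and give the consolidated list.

minute 42 to minute 77, minute 79 to minute 107, minute 116 to minute 156, minute 159 to minute 183

Sort by start: minute 42 to minute 77, minute 48 to minute 56, minute 79 to minute 107, minute 84 to minute 88, minute 116 to minute 156, minute 148 to minute 152, minute 159 to minute 183.
minute 48 to minute 56 overlaps/touches minute 42 to minute 77 → extend to minute 42 to minute 77.
minute 79 to minute 107 is disjoint → start new block.
minute 84 to minute 88 overlaps/touches minute 79 to minute 107 → extend to minute 79 to minute 107.
minute 116 to minute 156 is disjoint → start new block.
minute 148 to minute 152 overlaps/touches minute 116 to minute 156 → extend to minute 116 to minute 156.
minute 159 to minute 183 is disjoint → start new block.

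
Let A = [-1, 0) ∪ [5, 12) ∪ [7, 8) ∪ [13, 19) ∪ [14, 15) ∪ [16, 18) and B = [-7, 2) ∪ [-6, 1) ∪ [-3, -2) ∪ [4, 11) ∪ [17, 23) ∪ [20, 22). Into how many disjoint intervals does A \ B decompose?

A, merged: [-1, 0), [5, 12), [13, 19).
B, merged: [-7, 2), [4, 11), [17, 23).
A \ B = [11, 12), [13, 17).
That is 2 disjoint pieces.

2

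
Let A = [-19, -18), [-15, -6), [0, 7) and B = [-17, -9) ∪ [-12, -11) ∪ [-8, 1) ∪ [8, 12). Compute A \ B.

[-19, -18) ∪ [-9, -8) ∪ [1, 7)

B, merged: [-17, -9), [-8, 1), [8, 12).
[-19, -18) is untouched.
[-15, -6) with B removed leaves [-9, -8).
[0, 7) with B removed leaves [1, 7).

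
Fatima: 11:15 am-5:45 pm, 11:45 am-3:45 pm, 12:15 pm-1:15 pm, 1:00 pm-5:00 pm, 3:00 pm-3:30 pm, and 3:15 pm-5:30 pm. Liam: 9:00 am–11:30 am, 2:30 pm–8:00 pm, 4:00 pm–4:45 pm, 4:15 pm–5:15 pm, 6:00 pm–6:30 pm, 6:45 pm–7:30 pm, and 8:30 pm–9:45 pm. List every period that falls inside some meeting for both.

A, merged: 11:15 am–5:45 pm.
B, merged: 9:00 am–11:30 am, 2:30 pm–8:00 pm, 8:30 pm–9:45 pm.
11:15 am–5:45 pm ∩ B → 11:15 am–11:30 am, 2:30 pm–5:45 pm.

11:15 am–11:30 am, 2:30 pm–5:45 pm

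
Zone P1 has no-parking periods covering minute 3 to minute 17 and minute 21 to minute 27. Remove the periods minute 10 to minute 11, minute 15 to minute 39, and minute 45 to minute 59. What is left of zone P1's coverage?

minute 3 to minute 10, minute 11 to minute 15

minute 3 to minute 17 minus B → minute 3 to minute 10, minute 11 to minute 15.
minute 21 to minute 27: fully covered by B → removed.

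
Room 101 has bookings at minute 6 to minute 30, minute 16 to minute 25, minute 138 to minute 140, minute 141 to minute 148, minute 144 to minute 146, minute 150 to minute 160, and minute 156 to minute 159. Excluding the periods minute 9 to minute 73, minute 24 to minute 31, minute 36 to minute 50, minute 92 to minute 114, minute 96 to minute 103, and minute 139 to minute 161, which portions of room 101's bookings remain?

A, merged: minute 6 to minute 30, minute 138 to minute 140, minute 141 to minute 148, minute 150 to minute 160.
B, merged: minute 9 to minute 73, minute 92 to minute 114, minute 139 to minute 161.
minute 6 to minute 30 \ B = minute 6 to minute 9.
minute 138 to minute 140 \ B = minute 138 to minute 139.
minute 141 to minute 148: entirely removed.
minute 150 to minute 160: entirely removed.

minute 6 to minute 9, minute 138 to minute 139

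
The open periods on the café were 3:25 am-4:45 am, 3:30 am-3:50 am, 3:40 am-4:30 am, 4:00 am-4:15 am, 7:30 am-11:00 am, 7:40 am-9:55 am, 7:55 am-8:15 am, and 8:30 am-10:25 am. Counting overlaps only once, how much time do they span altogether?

4 h 50 min

Merged: 3:25 am-4:45 am, 7:30 am-11:00 am.
Lengths: 1 h 20 min + 3 h 30 min = 4 h 50 min.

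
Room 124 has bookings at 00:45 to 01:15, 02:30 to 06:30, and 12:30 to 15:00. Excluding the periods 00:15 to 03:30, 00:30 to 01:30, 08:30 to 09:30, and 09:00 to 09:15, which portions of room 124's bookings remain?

03:30–06:30, 12:30–15:00

Second set merges to 00:15–03:30, 08:30–09:30.
00:45–01:15: entirely removed.
02:30–06:30 \ B = 03:30–06:30.
12:30–15:00: nothing removed.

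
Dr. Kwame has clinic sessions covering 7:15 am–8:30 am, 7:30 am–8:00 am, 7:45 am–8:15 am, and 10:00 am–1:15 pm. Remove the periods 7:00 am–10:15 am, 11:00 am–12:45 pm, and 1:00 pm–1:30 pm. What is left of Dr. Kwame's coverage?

First set merges to 7:15 am-8:30 am, 10:00 am-1:15 pm.
7:15 am-8:30 am: entirely removed.
10:00 am-1:15 pm \ B = 10:15 am-11:00 am, 12:45 pm-1:00 pm.

10:15 am-11:00 am, 12:45 pm-1:00 pm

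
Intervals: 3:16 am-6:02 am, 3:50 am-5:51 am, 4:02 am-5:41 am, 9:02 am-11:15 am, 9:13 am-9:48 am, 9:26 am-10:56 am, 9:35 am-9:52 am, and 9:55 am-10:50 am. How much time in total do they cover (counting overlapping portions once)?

4 h 59 min

Merged: 3:16 am-6:02 am, 9:02 am-11:15 am.
Lengths: 2 h 46 min + 2 h 13 min = 4 h 59 min.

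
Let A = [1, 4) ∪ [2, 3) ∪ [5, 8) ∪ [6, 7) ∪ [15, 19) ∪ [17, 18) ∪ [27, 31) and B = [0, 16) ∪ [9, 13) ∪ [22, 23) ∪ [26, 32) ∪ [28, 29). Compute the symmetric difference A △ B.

First set merges to [1, 4), [5, 8), [15, 19), [27, 31).
Second set merges to [0, 16), [22, 23), [26, 32).
A \ B = [16, 19).
B \ A = [0, 1), [4, 5), [8, 15), [22, 23), [26, 27), [31, 32).
Union of the two gives the symmetric difference.

[0, 1) ∪ [4, 5) ∪ [8, 15) ∪ [16, 19) ∪ [22, 23) ∪ [26, 27) ∪ [31, 32)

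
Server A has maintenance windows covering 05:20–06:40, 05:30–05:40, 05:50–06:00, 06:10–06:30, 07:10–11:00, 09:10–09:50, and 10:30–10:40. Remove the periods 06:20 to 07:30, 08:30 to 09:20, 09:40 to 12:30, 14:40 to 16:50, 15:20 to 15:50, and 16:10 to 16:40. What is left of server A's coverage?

05:20–06:20, 07:30–08:30, 09:20–09:40

First set merges to 05:20–06:40, 07:10–11:00.
Second set merges to 06:20–07:30, 08:30–09:20, 09:40–12:30, 14:40–16:50.
05:20–06:40 \ B = 05:20–06:20.
07:10–11:00 \ B = 07:30–08:30, 09:20–09:40.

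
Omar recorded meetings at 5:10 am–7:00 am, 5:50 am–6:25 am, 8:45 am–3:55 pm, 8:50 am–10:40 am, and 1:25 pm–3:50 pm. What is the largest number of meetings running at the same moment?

2

At 5:50 am, 2 of the intervals are simultaneously active.
No point has more.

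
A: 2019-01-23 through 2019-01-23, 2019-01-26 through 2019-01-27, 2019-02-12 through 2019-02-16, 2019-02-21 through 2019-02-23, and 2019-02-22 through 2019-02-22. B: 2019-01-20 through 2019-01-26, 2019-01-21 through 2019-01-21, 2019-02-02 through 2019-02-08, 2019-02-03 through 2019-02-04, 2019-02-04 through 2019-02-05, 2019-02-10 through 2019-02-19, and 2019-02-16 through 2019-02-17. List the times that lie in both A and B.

First set merges to 2019-01-23 through 2019-01-23, 2019-01-26 through 2019-01-27, 2019-02-12 through 2019-02-16, 2019-02-21 through 2019-02-23.
Second set merges to 2019-01-20 through 2019-01-26, 2019-02-02 through 2019-02-08, 2019-02-10 through 2019-02-19.
2019-01-23 through 2019-01-23 ∩ B → 2019-01-23 through 2019-01-23.
2019-01-26 through 2019-01-27 ∩ B → 2019-01-26 through 2019-01-26.
2019-02-12 through 2019-02-16 ∩ B → 2019-02-12 through 2019-02-16.
2019-02-21 through 2019-02-23 meets no B interval.

2019-01-23 through 2019-01-23, 2019-01-26 through 2019-01-26, 2019-02-12 through 2019-02-16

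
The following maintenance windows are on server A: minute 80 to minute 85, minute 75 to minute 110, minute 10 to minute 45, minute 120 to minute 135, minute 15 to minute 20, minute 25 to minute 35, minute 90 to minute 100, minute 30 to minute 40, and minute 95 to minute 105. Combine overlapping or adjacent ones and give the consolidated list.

minute 10 to minute 45, minute 75 to minute 110, minute 120 to minute 135

Sort by start: minute 10 to minute 45, minute 15 to minute 20, minute 25 to minute 35, minute 30 to minute 40, minute 75 to minute 110, minute 80 to minute 85, minute 90 to minute 100, minute 95 to minute 105, minute 120 to minute 135.
minute 15 to minute 20 overlaps/touches minute 10 to minute 45 → extend to minute 10 to minute 45.
minute 25 to minute 35 overlaps/touches minute 10 to minute 45 → extend to minute 10 to minute 45.
minute 30 to minute 40 overlaps/touches minute 10 to minute 45 → extend to minute 10 to minute 45.
minute 75 to minute 110 is disjoint → start new block.
minute 80 to minute 85 overlaps/touches minute 75 to minute 110 → extend to minute 75 to minute 110.
minute 90 to minute 100 overlaps/touches minute 75 to minute 110 → extend to minute 75 to minute 110.
minute 95 to minute 105 overlaps/touches minute 75 to minute 110 → extend to minute 75 to minute 110.
minute 120 to minute 135 is disjoint → start new block.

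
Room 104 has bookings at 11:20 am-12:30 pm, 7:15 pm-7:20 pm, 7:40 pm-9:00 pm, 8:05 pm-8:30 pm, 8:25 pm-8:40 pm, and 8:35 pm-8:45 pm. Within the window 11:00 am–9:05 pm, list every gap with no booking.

11:00 am–11:20 am, 12:30 pm–7:15 pm, 7:20 pm–7:40 pm, 9:00 pm–9:05 pm

The merged coverage is 11:20 am–12:30 pm, 7:15 pm–7:20 pm, 7:40 pm–9:00 pm.
Complement within 11:00 am–9:05 pm: 11:00 am–11:20 am, 12:30 pm–7:15 pm, 7:20 pm–7:40 pm, 9:00 pm–9:05 pm.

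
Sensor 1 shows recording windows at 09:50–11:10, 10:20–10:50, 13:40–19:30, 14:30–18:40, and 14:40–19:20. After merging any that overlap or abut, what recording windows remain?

09:50-11:10, 13:40-19:30

10:20-10:50 overlaps/touches 09:50-11:10 → extend to 09:50-11:10.
13:40-19:30 is disjoint → start new block.
14:30-18:40 overlaps/touches 13:40-19:30 → extend to 13:40-19:30.
14:40-19:20 overlaps/touches 13:40-19:30 → extend to 13:40-19:30.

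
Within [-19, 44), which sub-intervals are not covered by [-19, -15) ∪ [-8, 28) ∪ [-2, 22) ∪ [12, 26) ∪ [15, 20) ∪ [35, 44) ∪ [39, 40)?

The merged coverage is [-19, -15), [-8, 28), [35, 44).
Complement within [-19, 44): [-15, -8), [28, 35).

[-15, -8) ∪ [28, 35)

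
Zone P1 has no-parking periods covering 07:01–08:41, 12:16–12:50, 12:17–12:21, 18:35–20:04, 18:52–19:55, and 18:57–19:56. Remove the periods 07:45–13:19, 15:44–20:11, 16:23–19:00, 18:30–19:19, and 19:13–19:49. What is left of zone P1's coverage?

07:01-07:45

Merge the first list: 07:01-08:41, 12:16-12:50, 18:35-20:04.
Merge the second list: 07:45-13:19, 15:44-20:11.
07:01-08:41 minus B → 07:01-07:45.
12:16-12:50: fully covered by B → removed.
18:35-20:04: fully covered by B → removed.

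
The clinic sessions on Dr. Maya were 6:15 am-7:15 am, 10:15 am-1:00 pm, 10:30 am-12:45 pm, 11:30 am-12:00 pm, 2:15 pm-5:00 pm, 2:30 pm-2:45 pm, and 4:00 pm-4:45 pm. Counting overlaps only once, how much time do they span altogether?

Merged: 6:15 am–7:15 am, 10:15 am–1:00 pm, 2:15 pm–5:00 pm.
Lengths: 1 h + 2 h 45 min + 2 h 45 min = 6 h 30 min.

6 h 30 min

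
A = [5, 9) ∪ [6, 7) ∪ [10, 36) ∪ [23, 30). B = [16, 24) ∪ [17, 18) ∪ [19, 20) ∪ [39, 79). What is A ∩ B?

[16, 24)

A, merged: [5, 9), [10, 36).
B, merged: [16, 24), [39, 79).
[5, 9) falls entirely outside B.
[10, 36) overlaps B on [16, 24).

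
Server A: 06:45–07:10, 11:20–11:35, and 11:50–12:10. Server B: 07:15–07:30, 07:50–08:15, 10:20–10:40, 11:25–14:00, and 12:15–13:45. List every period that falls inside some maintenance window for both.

B, merged: 07:15–07:30, 07:50–08:15, 10:20–10:40, 11:25–14:00.
06:45–07:10: no overlap with the second set.
11:20–11:35 meets the second set on 11:25–11:35.
11:50–12:10 meets the second set on 11:50–12:10.

11:25–11:35, 11:50–12:10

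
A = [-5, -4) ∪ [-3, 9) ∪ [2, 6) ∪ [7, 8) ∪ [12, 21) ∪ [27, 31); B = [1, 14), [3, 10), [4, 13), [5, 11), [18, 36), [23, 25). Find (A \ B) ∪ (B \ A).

A, merged: [-5, -4), [-3, 9), [12, 21), [27, 31).
B, merged: [1, 14), [18, 36).
A but not B: [-5, -4), [-3, 1), [14, 18).
B but not A: [9, 12), [21, 27), [31, 36).
Combining gives A △ B.

[-5, -4) ∪ [-3, 1) ∪ [9, 12) ∪ [14, 18) ∪ [21, 27) ∪ [31, 36)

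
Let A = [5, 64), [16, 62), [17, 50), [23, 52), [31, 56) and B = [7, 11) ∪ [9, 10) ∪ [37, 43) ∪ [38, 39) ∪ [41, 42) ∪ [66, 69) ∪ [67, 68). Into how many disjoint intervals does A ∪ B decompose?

2

Merge the first list: [5, 64).
Merge the second list: [7, 11), [37, 43), [66, 69).
A ∪ B = [5, 64), [66, 69).
That is 2 disjoint pieces.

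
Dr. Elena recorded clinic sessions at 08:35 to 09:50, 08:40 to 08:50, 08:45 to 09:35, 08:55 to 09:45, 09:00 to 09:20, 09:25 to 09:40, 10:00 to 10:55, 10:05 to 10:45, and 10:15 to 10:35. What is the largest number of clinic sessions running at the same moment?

Sweep endpoints in order; track running count of active intervals.
Peak of 4 reached at 09:00.

4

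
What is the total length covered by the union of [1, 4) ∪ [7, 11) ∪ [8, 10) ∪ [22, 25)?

Merged: [1, 4), [7, 11), [22, 25).
Lengths: 3 + 4 + 3 = 10.

10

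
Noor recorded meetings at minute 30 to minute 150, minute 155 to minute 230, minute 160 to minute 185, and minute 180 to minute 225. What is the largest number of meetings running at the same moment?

At minute 180, 3 of the intervals are simultaneously active.
No point has more.

3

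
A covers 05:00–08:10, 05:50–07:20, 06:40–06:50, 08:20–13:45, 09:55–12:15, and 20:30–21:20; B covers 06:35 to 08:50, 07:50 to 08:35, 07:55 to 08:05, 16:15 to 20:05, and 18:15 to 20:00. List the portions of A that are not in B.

05:00-06:35, 08:50-13:45, 20:30-21:20

First set merges to 05:00-08:10, 08:20-13:45, 20:30-21:20.
Second set merges to 06:35-08:50, 16:15-20:05.
05:00-08:10 minus B → 05:00-06:35.
08:20-13:45 minus B → 08:50-13:45.
20:30-21:20: no B overlap → unchanged.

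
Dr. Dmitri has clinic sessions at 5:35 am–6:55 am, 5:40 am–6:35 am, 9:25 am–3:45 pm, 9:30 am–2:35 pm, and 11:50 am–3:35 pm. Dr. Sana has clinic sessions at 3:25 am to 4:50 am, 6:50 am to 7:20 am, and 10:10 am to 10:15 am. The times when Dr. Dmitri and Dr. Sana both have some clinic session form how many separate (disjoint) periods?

2

Merge the first list: 5:35 am-6:55 am, 9:25 am-3:45 pm.
A ∩ B = 6:50 am-6:55 am, 10:10 am-10:15 am.
That is 2 disjoint pieces.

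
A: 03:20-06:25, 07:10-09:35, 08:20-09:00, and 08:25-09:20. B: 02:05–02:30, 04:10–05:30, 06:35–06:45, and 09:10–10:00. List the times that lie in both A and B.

04:10–05:30, 09:10–09:35

Merge the first list: 03:20–06:25, 07:10–09:35.
03:20–06:25 overlaps B on 04:10–05:30.
07:10–09:35 overlaps B on 09:10–09:35.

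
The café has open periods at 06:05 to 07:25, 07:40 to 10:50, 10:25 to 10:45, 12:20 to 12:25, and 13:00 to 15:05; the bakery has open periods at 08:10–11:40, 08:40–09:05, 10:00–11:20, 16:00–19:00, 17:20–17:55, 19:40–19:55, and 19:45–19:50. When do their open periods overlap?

A, merged: 06:05–07:25, 07:40–10:50, 12:20–12:25, 13:00–15:05.
B, merged: 08:10–11:40, 16:00–19:00, 19:40–19:55.
06:05–07:25: no overlap with the second set.
07:40–10:50 meets the second set on 08:10–10:50.
12:20–12:25: no overlap with the second set.
13:00–15:05: no overlap with the second set.

08:10–10:50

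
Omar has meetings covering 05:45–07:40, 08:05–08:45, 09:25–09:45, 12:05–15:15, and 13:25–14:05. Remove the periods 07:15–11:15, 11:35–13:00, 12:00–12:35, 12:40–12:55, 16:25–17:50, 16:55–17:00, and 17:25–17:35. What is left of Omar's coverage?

05:45-07:15, 13:00-15:15

First set merges to 05:45-07:40, 08:05-08:45, 09:25-09:45, 12:05-15:15.
Second set merges to 07:15-11:15, 11:35-13:00, 16:25-17:50.
05:45-07:40 with B removed leaves 05:45-07:15.
08:05-08:45 lies entirely inside B → drops out.
09:25-09:45 lies entirely inside B → drops out.
12:05-15:15 with B removed leaves 13:00-15:15.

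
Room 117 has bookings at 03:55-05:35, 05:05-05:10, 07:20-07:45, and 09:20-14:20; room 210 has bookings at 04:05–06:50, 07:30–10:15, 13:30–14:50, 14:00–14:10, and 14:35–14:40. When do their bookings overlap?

A, merged: 03:55–05:35, 07:20–07:45, 09:20–14:20.
B, merged: 04:05–06:50, 07:30–10:15, 13:30–14:50.
03:55–05:35 ∩ B → 04:05–05:35.
07:20–07:45 ∩ B → 07:30–07:45.
09:20–14:20 ∩ B → 09:20–10:15, 13:30–14:20.

04:05–05:35, 07:30–07:45, 09:20–10:15, 13:30–14:20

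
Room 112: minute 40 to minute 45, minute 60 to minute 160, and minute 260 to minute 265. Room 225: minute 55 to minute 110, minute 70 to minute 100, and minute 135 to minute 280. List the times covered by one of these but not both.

B, merged: minute 55 to minute 110, minute 135 to minute 280.
A but not B: minute 40 to minute 45, minute 110 to minute 135.
B but not A: minute 55 to minute 60, minute 160 to minute 260, minute 265 to minute 280.
Combining gives A △ B.

minute 40 to minute 45, minute 55 to minute 60, minute 110 to minute 135, minute 160 to minute 260, minute 265 to minute 280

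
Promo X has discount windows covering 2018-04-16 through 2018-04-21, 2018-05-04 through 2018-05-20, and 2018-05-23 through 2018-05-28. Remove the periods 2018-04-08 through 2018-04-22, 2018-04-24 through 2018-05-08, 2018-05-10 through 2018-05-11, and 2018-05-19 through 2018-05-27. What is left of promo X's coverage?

2018-04-16 through 2018-04-21 lies entirely inside B → drops out.
2018-05-04 through 2018-05-20 with B removed leaves 2018-05-09 through 2018-05-09, 2018-05-12 through 2018-05-18.
2018-05-23 through 2018-05-28 with B removed leaves 2018-05-28 through 2018-05-28.

2018-05-09 through 2018-05-09, 2018-05-12 through 2018-05-18, 2018-05-28 through 2018-05-28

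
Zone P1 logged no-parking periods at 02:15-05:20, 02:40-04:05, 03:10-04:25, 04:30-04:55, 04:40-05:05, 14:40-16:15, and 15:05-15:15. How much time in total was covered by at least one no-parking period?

Merged: 02:15-05:20, 14:40-16:15.
Lengths: 3 h 5 min + 1 h 35 min = 4 h 40 min.

4 h 40 min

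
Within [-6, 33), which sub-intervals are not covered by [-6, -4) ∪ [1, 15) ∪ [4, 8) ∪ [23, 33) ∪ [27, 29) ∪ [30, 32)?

After merging, the occupied span is [-6, -4), [1, 15), [23, 33).
Uncovered inside [-6, 33): [-4, 1), [15, 23).

[-4, 1) ∪ [15, 23)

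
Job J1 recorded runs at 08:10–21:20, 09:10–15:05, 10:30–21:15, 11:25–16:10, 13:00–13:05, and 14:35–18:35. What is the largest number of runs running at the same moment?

5

At 13:00, 5 of the intervals are simultaneously active.
No point has more.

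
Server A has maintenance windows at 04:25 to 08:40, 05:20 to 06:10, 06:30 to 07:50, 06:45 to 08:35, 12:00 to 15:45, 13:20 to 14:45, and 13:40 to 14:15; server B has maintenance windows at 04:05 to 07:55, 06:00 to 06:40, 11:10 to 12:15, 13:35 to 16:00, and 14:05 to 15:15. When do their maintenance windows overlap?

04:25–07:55, 12:00–12:15, 13:35–15:45

A, merged: 04:25–08:40, 12:00–15:45.
B, merged: 04:05–07:55, 11:10–12:15, 13:35–16:00.
04:25–08:40 meets the second set on 04:25–07:55.
12:00–15:45 meets the second set on 12:00–12:15, 13:35–15:45.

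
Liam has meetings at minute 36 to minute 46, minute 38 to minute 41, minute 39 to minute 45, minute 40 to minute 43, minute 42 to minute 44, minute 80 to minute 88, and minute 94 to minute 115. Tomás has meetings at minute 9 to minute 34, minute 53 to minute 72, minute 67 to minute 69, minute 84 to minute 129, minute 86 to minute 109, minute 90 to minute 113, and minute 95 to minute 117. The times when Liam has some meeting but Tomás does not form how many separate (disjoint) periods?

2

First set merges to minute 36 to minute 46, minute 80 to minute 88, minute 94 to minute 115.
Second set merges to minute 9 to minute 34, minute 53 to minute 72, minute 84 to minute 129.
A \ B = minute 36 to minute 46, minute 80 to minute 84.
That is 2 disjoint pieces.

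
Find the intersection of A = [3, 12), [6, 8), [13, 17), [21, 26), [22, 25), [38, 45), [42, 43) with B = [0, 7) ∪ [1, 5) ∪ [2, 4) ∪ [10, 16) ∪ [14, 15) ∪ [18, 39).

[3, 7) ∪ [10, 12) ∪ [13, 16) ∪ [21, 26) ∪ [38, 39)

A, merged: [3, 12), [13, 17), [21, 26), [38, 45).
B, merged: [0, 7), [10, 16), [18, 39).
[3, 12) overlaps B on [3, 7), [10, 12).
[13, 17) overlaps B on [13, 16).
[21, 26) overlaps B on [21, 26).
[38, 45) overlaps B on [38, 39).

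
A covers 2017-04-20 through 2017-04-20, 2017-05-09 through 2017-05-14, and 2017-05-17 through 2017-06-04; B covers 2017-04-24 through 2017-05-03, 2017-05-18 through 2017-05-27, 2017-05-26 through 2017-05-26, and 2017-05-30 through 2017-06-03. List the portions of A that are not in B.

Merge the second list: 2017-04-24 through 2017-05-03, 2017-05-18 through 2017-05-27, 2017-05-30 through 2017-06-03.
2017-04-20 through 2017-04-20 is untouched.
2017-05-09 through 2017-05-14 is untouched.
2017-05-17 through 2017-06-04 with B removed leaves 2017-05-17 through 2017-05-17, 2017-05-28 through 2017-05-29, 2017-06-04 through 2017-06-04.

2017-04-20 through 2017-04-20, 2017-05-09 through 2017-05-14, 2017-05-17 through 2017-05-17, 2017-05-28 through 2017-05-29, 2017-06-04 through 2017-06-04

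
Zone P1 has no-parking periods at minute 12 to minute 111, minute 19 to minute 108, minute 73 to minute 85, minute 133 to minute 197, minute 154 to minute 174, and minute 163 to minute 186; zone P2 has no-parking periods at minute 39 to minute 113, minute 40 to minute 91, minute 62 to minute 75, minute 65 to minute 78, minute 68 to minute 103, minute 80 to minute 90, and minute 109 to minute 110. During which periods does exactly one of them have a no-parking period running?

minute 12 to minute 39, minute 111 to minute 113, minute 133 to minute 197

A, merged: minute 12 to minute 111, minute 133 to minute 197.
B, merged: minute 39 to minute 113.
A but not B: minute 12 to minute 39, minute 133 to minute 197.
B but not A: minute 111 to minute 113.
Combining gives A △ B.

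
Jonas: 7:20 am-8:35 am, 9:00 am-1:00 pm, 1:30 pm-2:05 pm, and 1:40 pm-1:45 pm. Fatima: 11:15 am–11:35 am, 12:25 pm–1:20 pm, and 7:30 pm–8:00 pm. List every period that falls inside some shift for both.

11:15 am–11:35 am, 12:25 pm–1:00 pm

First set merges to 7:20 am–8:35 am, 9:00 am–1:00 pm, 1:30 pm–2:05 pm.
7:20 am–8:35 am meets no B interval.
9:00 am–1:00 pm ∩ B → 11:15 am–11:35 am, 12:25 pm–1:00 pm.
1:30 pm–2:05 pm meets no B interval.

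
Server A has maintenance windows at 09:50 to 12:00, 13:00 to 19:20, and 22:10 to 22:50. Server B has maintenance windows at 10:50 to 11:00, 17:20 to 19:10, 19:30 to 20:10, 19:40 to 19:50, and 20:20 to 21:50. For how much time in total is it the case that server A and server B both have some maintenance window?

B, merged: 10:50-11:00, 17:20-19:10, 19:30-20:10, 20:20-21:50.
A ∩ B = 10:50-11:00, 17:20-19:10.
Total: 10 min + 1 h 50 min = 2 h.

2 h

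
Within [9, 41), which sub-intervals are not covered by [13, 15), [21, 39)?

Covered (merged): [13, 15), [21, 39).
Complement within [9, 41): [9, 13), [15, 21), [39, 41).

[9, 13) ∪ [15, 21) ∪ [39, 41)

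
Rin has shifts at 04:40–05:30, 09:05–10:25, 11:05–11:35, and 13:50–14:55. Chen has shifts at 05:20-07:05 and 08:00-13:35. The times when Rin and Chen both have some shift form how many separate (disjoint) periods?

3

A ∩ B = 05:20–05:30, 09:05–10:25, 11:05–11:35.
That is 3 disjoint pieces.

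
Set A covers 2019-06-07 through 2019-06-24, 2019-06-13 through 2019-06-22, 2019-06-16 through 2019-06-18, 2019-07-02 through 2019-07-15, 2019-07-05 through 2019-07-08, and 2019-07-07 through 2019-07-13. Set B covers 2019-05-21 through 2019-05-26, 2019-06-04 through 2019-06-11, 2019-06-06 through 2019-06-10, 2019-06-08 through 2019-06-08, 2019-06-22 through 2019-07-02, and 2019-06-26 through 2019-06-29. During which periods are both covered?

Merge the first list: 2019-06-07 through 2019-06-24, 2019-07-02 through 2019-07-15.
Merge the second list: 2019-05-21 through 2019-05-26, 2019-06-04 through 2019-06-11, 2019-06-22 through 2019-07-02.
2019-06-07 through 2019-06-24 meets the second set on 2019-06-07 through 2019-06-11, 2019-06-22 through 2019-06-24.
2019-07-02 through 2019-07-15 meets the second set on 2019-07-02 through 2019-07-02.

2019-06-07 through 2019-06-11, 2019-06-22 through 2019-06-24, 2019-07-02 through 2019-07-02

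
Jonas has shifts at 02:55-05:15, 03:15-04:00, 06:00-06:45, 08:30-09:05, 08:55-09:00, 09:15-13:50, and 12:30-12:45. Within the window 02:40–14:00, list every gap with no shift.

Covered (merged): 02:55–05:15, 06:00–06:45, 08:30–09:05, 09:15–13:50.
Gaps within 02:40–14:00: 02:40–02:55, 05:15–06:00, 06:45–08:30, 09:05–09:15, 13:50–14:00.

02:40–02:55, 05:15–06:00, 06:45–08:30, 09:05–09:15, 13:50–14:00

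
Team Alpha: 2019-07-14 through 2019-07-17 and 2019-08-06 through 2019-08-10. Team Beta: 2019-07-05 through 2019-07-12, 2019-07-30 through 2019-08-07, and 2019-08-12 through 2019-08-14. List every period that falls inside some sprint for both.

2019-08-06 through 2019-08-07

2019-07-14 through 2019-07-17: no overlap with the second set.
2019-08-06 through 2019-08-10 meets the second set on 2019-08-06 through 2019-08-07.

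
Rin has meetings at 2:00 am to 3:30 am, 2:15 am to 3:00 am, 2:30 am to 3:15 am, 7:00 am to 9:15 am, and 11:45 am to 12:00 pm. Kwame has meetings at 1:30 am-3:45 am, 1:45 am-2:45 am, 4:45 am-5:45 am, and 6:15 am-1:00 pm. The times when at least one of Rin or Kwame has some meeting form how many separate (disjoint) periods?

3

A, merged: 2:00 am–3:30 am, 7:00 am–9:15 am, 11:45 am–12:00 pm.
B, merged: 1:30 am–3:45 am, 4:45 am–5:45 am, 6:15 am–1:00 pm.
A ∪ B = 1:30 am–3:45 am, 4:45 am–5:45 am, 6:15 am–1:00 pm.
That is 3 disjoint pieces.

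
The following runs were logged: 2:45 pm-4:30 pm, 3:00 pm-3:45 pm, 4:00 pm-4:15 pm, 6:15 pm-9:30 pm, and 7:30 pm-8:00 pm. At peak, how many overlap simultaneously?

2

Sweep endpoints in order; track running count of active intervals.
Peak of 2 reached at 3:00 pm.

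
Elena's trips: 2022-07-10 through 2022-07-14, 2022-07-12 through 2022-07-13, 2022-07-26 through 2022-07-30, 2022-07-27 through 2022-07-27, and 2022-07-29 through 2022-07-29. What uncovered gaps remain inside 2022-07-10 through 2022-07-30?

After merging, the occupied span is 2022-07-10 through 2022-07-14, 2022-07-26 through 2022-07-30.
Complement within 2022-07-10 through 2022-07-30: 2022-07-15 through 2022-07-25.

2022-07-15 through 2022-07-25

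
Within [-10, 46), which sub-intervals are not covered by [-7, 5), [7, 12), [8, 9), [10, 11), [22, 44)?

Covered (merged): [-7, 5), [7, 12), [22, 44).
Gaps within [-10, 46): [-10, -7), [5, 7), [12, 22), [44, 46).

[-10, -7) ∪ [5, 7) ∪ [12, 22) ∪ [44, 46)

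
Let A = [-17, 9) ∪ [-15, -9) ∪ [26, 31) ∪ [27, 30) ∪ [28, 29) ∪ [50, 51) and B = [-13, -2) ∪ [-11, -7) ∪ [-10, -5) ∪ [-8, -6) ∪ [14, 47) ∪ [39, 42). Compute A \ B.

[-17, -13) ∪ [-2, 9) ∪ [50, 51)

A, merged: [-17, 9), [26, 31), [50, 51).
B, merged: [-13, -2), [14, 47).
[-17, 9) with B removed leaves [-17, -13), [-2, 9).
[26, 31) lies entirely inside B → drops out.
[50, 51) is untouched.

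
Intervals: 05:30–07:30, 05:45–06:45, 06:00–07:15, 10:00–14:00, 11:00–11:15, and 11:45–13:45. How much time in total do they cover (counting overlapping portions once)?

6 h

Merged: 05:30–07:30, 10:00–14:00.
Lengths: 2 h + 4 h = 6 h.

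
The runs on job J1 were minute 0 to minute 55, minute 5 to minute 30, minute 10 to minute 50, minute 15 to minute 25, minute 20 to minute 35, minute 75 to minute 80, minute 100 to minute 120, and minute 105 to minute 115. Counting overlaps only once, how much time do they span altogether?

Merged: minute 0 to minute 55, minute 75 to minute 80, minute 100 to minute 120.
Lengths: 55 minutes + 5 minutes + 20 minutes = 80 minutes.

80 minutes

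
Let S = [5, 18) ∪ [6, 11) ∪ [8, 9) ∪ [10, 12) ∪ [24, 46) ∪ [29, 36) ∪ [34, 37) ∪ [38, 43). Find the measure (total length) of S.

35

Merged: [5, 18), [24, 46).
Lengths: 13 + 22 = 35.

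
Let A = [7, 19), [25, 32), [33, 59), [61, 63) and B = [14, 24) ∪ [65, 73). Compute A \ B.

[7, 19) with B removed leaves [7, 14).
[25, 32) is untouched.
[33, 59) is untouched.
[61, 63) is untouched.

[7, 14) ∪ [25, 32) ∪ [33, 59) ∪ [61, 63)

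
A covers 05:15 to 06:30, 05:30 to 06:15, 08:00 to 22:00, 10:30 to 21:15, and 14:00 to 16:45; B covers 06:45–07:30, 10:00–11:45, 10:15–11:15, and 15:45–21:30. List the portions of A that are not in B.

05:15–06:30, 08:00–10:00, 11:45–15:45, 21:30–22:00

A, merged: 05:15–06:30, 08:00–22:00.
B, merged: 06:45–07:30, 10:00–11:45, 15:45–21:30.
05:15–06:30: nothing removed.
08:00–22:00 \ B = 08:00–10:00, 11:45–15:45, 21:30–22:00.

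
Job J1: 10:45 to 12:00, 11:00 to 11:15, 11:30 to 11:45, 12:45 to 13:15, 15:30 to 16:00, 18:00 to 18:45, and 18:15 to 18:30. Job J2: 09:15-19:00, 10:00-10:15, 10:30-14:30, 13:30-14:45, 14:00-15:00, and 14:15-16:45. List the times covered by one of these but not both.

09:15-10:45, 12:00-12:45, 13:15-15:30, 16:00-18:00, 18:45-19:00

A, merged: 10:45-12:00, 12:45-13:15, 15:30-16:00, 18:00-18:45.
B, merged: 09:15-19:00.
A \ B = none.
B \ A = 09:15-10:45, 12:00-12:45, 13:15-15:30, 16:00-18:00, 18:45-19:00.
Union of the two gives the symmetric difference.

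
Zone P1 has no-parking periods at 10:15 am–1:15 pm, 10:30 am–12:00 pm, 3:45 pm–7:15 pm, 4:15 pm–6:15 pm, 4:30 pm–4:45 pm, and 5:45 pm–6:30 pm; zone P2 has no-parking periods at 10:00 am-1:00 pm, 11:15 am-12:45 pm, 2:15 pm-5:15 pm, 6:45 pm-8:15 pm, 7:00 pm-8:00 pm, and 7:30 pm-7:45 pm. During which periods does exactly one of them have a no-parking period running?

10:00 am–10:15 am, 1:00 pm–1:15 pm, 2:15 pm–3:45 pm, 5:15 pm–6:45 pm, 7:15 pm–8:15 pm

First set merges to 10:15 am–1:15 pm, 3:45 pm–7:15 pm.
Second set merges to 10:00 am–1:00 pm, 2:15 pm–5:15 pm, 6:45 pm–8:15 pm.
Only in the first: 1:00 pm–1:15 pm, 5:15 pm–6:45 pm.
Only in the second: 10:00 am–10:15 am, 2:15 pm–3:45 pm, 7:15 pm–8:15 pm.
Together these are the periods covered by exactly one.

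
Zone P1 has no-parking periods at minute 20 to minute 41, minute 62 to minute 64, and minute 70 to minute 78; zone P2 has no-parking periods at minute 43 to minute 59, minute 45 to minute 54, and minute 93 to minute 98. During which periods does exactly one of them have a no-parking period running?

minute 20 to minute 41, minute 43 to minute 59, minute 62 to minute 64, minute 70 to minute 78, minute 93 to minute 98

Second set merges to minute 43 to minute 59, minute 93 to minute 98.
A but not B: minute 20 to minute 41, minute 62 to minute 64, minute 70 to minute 78.
B but not A: minute 43 to minute 59, minute 93 to minute 98.
Combining gives A △ B.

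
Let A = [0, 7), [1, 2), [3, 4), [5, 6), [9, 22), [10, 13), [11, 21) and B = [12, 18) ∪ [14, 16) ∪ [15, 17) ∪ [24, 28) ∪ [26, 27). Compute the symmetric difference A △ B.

A, merged: [0, 7), [9, 22).
B, merged: [12, 18), [24, 28).
A but not B: [0, 7), [9, 12), [18, 22).
B but not A: [24, 28).
Combining gives A △ B.

[0, 7) ∪ [9, 12) ∪ [18, 22) ∪ [24, 28)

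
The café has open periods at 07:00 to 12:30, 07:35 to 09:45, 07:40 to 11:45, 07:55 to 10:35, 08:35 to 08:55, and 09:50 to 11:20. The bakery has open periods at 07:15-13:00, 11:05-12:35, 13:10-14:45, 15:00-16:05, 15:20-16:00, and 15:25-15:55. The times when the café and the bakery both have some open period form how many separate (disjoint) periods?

1

A, merged: 07:00–12:30.
B, merged: 07:15–13:00, 13:10–14:45, 15:00–16:05.
A ∩ B = 07:15–12:30.
That is 1 disjoint piece.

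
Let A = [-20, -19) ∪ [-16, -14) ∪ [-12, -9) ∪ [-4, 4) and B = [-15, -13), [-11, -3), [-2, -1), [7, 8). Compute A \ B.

[-20, -19) ∪ [-16, -15) ∪ [-12, -11) ∪ [-3, -2) ∪ [-1, 4)

[-20, -19): nothing removed.
[-16, -14) \ B = [-16, -15).
[-12, -9) \ B = [-12, -11).
[-4, 4) \ B = [-3, -2), [-1, 4).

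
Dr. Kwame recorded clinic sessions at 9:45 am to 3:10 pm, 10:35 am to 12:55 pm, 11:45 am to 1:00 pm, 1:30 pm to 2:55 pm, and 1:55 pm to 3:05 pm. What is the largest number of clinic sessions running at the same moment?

3

Walk the sorted start/end points keeping a running depth.
The depth first hits 3 at 11:45 am.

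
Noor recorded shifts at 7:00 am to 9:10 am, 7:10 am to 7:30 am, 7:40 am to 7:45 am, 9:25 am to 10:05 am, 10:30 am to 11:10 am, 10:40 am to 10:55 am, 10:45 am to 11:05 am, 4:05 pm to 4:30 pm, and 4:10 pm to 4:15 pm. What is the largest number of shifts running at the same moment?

Walk the sorted start/end points keeping a running depth.
The depth first hits 3 at 10:45 am.

3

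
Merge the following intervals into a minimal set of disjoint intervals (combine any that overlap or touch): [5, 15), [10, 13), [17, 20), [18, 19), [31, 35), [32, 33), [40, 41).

[10, 13) overlaps/touches [5, 15) → extend to [5, 15).
[17, 20) is disjoint → start new block.
[18, 19) overlaps/touches [17, 20) → extend to [17, 20).
[31, 35) is disjoint → start new block.
[32, 33) overlaps/touches [31, 35) → extend to [31, 35).
[40, 41) is disjoint → start new block.

[5, 15) ∪ [17, 20) ∪ [31, 35) ∪ [40, 41)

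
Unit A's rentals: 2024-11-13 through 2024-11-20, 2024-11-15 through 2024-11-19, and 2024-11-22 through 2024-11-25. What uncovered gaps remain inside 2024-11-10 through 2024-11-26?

The merged coverage is 2024-11-13 through 2024-11-20, 2024-11-22 through 2024-11-25.
Complement within 2024-11-10 through 2024-11-26: 2024-11-10 through 2024-11-12, 2024-11-21 through 2024-11-21, 2024-11-26 through 2024-11-26.

2024-11-10 through 2024-11-12, 2024-11-21 through 2024-11-21, 2024-11-26 through 2024-11-26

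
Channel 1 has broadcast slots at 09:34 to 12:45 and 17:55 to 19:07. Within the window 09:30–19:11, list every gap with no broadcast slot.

09:30-09:34, 12:45-17:55, 19:07-19:11

The merged coverage is 09:34-12:45, 17:55-19:07.
Gaps within 09:30-19:11: 09:30-09:34, 12:45-17:55, 19:07-19:11.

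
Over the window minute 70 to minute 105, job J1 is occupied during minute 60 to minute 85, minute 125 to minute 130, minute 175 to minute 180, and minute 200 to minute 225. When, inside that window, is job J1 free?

minute 85 to minute 105

After merging, the occupied span is minute 60 to minute 85, minute 125 to minute 130, minute 175 to minute 180, minute 200 to minute 225.
Gaps within minute 70 to minute 105: minute 85 to minute 105.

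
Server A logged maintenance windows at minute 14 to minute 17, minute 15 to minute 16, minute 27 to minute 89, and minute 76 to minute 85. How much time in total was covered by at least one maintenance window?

65 minutes

Merged: minute 14 to minute 17, minute 27 to minute 89.
Lengths: 3 minutes + 62 minutes = 65 minutes.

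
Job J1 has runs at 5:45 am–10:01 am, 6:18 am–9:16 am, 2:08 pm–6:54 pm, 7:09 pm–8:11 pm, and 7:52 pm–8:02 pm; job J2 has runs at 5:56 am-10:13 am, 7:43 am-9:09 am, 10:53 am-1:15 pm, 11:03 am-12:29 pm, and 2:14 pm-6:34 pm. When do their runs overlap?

A, merged: 5:45 am-10:01 am, 2:08 pm-6:54 pm, 7:09 pm-8:11 pm.
B, merged: 5:56 am-10:13 am, 10:53 am-1:15 pm, 2:14 pm-6:34 pm.
5:45 am-10:01 am meets the second set on 5:56 am-10:01 am.
2:08 pm-6:54 pm meets the second set on 2:14 pm-6:34 pm.
7:09 pm-8:11 pm: no overlap with the second set.

5:56 am-10:01 am, 2:14 pm-6:34 pm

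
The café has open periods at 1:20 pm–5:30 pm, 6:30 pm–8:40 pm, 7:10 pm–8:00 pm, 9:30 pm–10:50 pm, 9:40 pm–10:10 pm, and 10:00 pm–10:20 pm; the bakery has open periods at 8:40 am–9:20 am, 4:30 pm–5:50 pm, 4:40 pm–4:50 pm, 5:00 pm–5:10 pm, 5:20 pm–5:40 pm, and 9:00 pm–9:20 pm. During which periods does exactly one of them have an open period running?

8:40 am–9:20 am, 1:20 pm–4:30 pm, 5:30 pm–5:50 pm, 6:30 pm–8:40 pm, 9:00 pm–9:20 pm, 9:30 pm–10:50 pm

A, merged: 1:20 pm–5:30 pm, 6:30 pm–8:40 pm, 9:30 pm–10:50 pm.
B, merged: 8:40 am–9:20 am, 4:30 pm–5:50 pm, 9:00 pm–9:20 pm.
A \ B = 1:20 pm–4:30 pm, 6:30 pm–8:40 pm, 9:30 pm–10:50 pm.
B \ A = 8:40 am–9:20 am, 5:30 pm–5:50 pm, 9:00 pm–9:20 pm.
Union of the two gives the symmetric difference.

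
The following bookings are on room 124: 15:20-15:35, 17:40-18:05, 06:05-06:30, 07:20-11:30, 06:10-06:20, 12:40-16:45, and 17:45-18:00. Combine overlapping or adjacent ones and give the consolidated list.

Sort by start: 06:05–06:30, 06:10–06:20, 07:20–11:30, 12:40–16:45, 15:20–15:35, 17:40–18:05, 17:45–18:00.
06:10–06:20 overlaps/touches 06:05–06:30 → extend to 06:05–06:30.
07:20–11:30 is disjoint → start new block.
12:40–16:45 is disjoint → start new block.
15:20–15:35 overlaps/touches 12:40–16:45 → extend to 12:40–16:45.
17:40–18:05 is disjoint → start new block.
17:45–18:00 overlaps/touches 17:40–18:05 → extend to 17:40–18:05.

06:05–06:30, 07:20–11:30, 12:40–16:45, 17:40–18:05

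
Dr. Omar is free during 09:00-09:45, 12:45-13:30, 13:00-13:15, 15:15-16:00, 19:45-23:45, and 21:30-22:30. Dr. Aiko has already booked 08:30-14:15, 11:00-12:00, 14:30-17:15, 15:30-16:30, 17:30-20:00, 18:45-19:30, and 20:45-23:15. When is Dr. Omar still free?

Merge the first list: 09:00-09:45, 12:45-13:30, 15:15-16:00, 19:45-23:45.
Merge the second list: 08:30-14:15, 14:30-17:15, 17:30-20:00, 20:45-23:15.
09:00-09:45: entirely removed.
12:45-13:30: entirely removed.
15:15-16:00: entirely removed.
19:45-23:45 \ B = 20:00-20:45, 23:15-23:45.

20:00-20:45, 23:15-23:45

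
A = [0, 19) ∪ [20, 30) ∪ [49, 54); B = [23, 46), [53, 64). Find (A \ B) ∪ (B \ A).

A but not B: [0, 19), [20, 23), [49, 53).
B but not A: [30, 46), [54, 64).
Combining gives A △ B.

[0, 19) ∪ [20, 23) ∪ [30, 46) ∪ [49, 53) ∪ [54, 64)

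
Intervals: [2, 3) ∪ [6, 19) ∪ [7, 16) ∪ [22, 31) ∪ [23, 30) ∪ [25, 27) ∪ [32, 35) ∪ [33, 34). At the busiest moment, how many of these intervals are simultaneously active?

Walk the sorted start/end points keeping a running depth.
The depth first hits 3 at 25.

3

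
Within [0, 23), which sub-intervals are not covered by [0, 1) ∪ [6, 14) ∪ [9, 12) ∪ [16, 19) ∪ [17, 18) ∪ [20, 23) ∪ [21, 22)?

Covered (merged): [0, 1), [6, 14), [16, 19), [20, 23).
Complement within [0, 23): [1, 6), [14, 16), [19, 20).

[1, 6) ∪ [14, 16) ∪ [19, 20)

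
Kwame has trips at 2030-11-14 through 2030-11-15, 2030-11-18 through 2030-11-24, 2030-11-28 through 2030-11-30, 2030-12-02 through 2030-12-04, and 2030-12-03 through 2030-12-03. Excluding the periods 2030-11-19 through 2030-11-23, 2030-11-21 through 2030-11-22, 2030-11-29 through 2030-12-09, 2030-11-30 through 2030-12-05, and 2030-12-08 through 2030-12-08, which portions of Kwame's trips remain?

2030-11-14 through 2030-11-15, 2030-11-18 through 2030-11-18, 2030-11-24 through 2030-11-24, 2030-11-28 through 2030-11-28

First set merges to 2030-11-14 through 2030-11-15, 2030-11-18 through 2030-11-24, 2030-11-28 through 2030-11-30, 2030-12-02 through 2030-12-04.
Second set merges to 2030-11-19 through 2030-11-23, 2030-11-29 through 2030-12-09.
2030-11-14 through 2030-11-15: nothing removed.
2030-11-18 through 2030-11-24 \ B = 2030-11-18 through 2030-11-18, 2030-11-24 through 2030-11-24.
2030-11-28 through 2030-11-30 \ B = 2030-11-28 through 2030-11-28.
2030-12-02 through 2030-12-04: entirely removed.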